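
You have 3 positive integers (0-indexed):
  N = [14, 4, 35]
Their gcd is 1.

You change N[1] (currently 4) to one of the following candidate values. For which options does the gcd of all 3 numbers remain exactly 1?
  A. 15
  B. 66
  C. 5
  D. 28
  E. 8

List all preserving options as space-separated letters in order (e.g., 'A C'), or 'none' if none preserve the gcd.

Answer: A B C E

Derivation:
Old gcd = 1; gcd of others (without N[1]) = 7
New gcd for candidate v: gcd(7, v). Preserves old gcd iff gcd(7, v) = 1.
  Option A: v=15, gcd(7,15)=1 -> preserves
  Option B: v=66, gcd(7,66)=1 -> preserves
  Option C: v=5, gcd(7,5)=1 -> preserves
  Option D: v=28, gcd(7,28)=7 -> changes
  Option E: v=8, gcd(7,8)=1 -> preserves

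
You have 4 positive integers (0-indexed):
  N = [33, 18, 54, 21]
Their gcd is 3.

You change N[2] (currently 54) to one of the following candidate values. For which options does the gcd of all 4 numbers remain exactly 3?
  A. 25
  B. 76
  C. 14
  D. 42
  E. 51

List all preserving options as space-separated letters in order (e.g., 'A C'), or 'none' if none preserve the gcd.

Answer: D E

Derivation:
Old gcd = 3; gcd of others (without N[2]) = 3
New gcd for candidate v: gcd(3, v). Preserves old gcd iff gcd(3, v) = 3.
  Option A: v=25, gcd(3,25)=1 -> changes
  Option B: v=76, gcd(3,76)=1 -> changes
  Option C: v=14, gcd(3,14)=1 -> changes
  Option D: v=42, gcd(3,42)=3 -> preserves
  Option E: v=51, gcd(3,51)=3 -> preserves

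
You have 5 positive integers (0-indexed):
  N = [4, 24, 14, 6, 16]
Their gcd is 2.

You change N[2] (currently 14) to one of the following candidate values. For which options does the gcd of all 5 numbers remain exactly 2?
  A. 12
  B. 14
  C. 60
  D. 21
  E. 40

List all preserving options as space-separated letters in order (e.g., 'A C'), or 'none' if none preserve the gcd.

Answer: A B C E

Derivation:
Old gcd = 2; gcd of others (without N[2]) = 2
New gcd for candidate v: gcd(2, v). Preserves old gcd iff gcd(2, v) = 2.
  Option A: v=12, gcd(2,12)=2 -> preserves
  Option B: v=14, gcd(2,14)=2 -> preserves
  Option C: v=60, gcd(2,60)=2 -> preserves
  Option D: v=21, gcd(2,21)=1 -> changes
  Option E: v=40, gcd(2,40)=2 -> preserves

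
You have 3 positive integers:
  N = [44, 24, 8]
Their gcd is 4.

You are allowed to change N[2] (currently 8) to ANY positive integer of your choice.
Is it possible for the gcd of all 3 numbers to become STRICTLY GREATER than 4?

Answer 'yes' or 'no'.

Answer: no

Derivation:
Current gcd = 4
gcd of all OTHER numbers (without N[2]=8): gcd([44, 24]) = 4
The new gcd after any change is gcd(4, new_value).
This can be at most 4.
Since 4 = old gcd 4, the gcd can only stay the same or decrease.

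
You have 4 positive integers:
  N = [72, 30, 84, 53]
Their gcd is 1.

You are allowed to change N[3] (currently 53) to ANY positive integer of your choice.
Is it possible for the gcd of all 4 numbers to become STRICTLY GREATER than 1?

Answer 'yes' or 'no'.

Answer: yes

Derivation:
Current gcd = 1
gcd of all OTHER numbers (without N[3]=53): gcd([72, 30, 84]) = 6
The new gcd after any change is gcd(6, new_value).
This can be at most 6.
Since 6 > old gcd 1, the gcd CAN increase (e.g., set N[3] = 6).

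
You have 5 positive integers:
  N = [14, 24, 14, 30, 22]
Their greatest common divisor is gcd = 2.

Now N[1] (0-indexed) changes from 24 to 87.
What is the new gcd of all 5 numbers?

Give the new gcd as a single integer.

Answer: 1

Derivation:
Numbers: [14, 24, 14, 30, 22], gcd = 2
Change: index 1, 24 -> 87
gcd of the OTHER numbers (without index 1): gcd([14, 14, 30, 22]) = 2
New gcd = gcd(g_others, new_val) = gcd(2, 87) = 1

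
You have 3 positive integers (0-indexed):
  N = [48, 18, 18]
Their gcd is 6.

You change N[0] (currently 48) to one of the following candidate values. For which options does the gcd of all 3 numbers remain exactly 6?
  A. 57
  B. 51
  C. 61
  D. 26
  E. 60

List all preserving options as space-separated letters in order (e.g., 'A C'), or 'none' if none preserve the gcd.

Answer: E

Derivation:
Old gcd = 6; gcd of others (without N[0]) = 18
New gcd for candidate v: gcd(18, v). Preserves old gcd iff gcd(18, v) = 6.
  Option A: v=57, gcd(18,57)=3 -> changes
  Option B: v=51, gcd(18,51)=3 -> changes
  Option C: v=61, gcd(18,61)=1 -> changes
  Option D: v=26, gcd(18,26)=2 -> changes
  Option E: v=60, gcd(18,60)=6 -> preserves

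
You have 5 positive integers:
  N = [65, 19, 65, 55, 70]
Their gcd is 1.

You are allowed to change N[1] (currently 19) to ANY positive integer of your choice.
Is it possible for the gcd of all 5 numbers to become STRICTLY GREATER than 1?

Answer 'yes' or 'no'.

Answer: yes

Derivation:
Current gcd = 1
gcd of all OTHER numbers (without N[1]=19): gcd([65, 65, 55, 70]) = 5
The new gcd after any change is gcd(5, new_value).
This can be at most 5.
Since 5 > old gcd 1, the gcd CAN increase (e.g., set N[1] = 5).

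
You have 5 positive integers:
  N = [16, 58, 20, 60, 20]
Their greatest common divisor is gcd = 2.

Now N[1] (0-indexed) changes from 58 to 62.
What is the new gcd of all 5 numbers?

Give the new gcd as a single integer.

Numbers: [16, 58, 20, 60, 20], gcd = 2
Change: index 1, 58 -> 62
gcd of the OTHER numbers (without index 1): gcd([16, 20, 60, 20]) = 4
New gcd = gcd(g_others, new_val) = gcd(4, 62) = 2

Answer: 2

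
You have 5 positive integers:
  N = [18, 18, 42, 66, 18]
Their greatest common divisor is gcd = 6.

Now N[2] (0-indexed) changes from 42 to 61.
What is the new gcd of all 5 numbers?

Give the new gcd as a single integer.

Numbers: [18, 18, 42, 66, 18], gcd = 6
Change: index 2, 42 -> 61
gcd of the OTHER numbers (without index 2): gcd([18, 18, 66, 18]) = 6
New gcd = gcd(g_others, new_val) = gcd(6, 61) = 1

Answer: 1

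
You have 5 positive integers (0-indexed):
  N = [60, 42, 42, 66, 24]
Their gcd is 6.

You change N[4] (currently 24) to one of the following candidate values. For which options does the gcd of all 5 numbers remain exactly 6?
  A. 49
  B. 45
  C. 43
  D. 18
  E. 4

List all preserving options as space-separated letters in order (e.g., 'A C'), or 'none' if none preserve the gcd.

Old gcd = 6; gcd of others (without N[4]) = 6
New gcd for candidate v: gcd(6, v). Preserves old gcd iff gcd(6, v) = 6.
  Option A: v=49, gcd(6,49)=1 -> changes
  Option B: v=45, gcd(6,45)=3 -> changes
  Option C: v=43, gcd(6,43)=1 -> changes
  Option D: v=18, gcd(6,18)=6 -> preserves
  Option E: v=4, gcd(6,4)=2 -> changes

Answer: D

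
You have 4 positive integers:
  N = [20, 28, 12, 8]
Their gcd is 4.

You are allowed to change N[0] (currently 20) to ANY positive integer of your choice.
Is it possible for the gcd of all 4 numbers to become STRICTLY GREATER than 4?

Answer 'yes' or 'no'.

Answer: no

Derivation:
Current gcd = 4
gcd of all OTHER numbers (without N[0]=20): gcd([28, 12, 8]) = 4
The new gcd after any change is gcd(4, new_value).
This can be at most 4.
Since 4 = old gcd 4, the gcd can only stay the same or decrease.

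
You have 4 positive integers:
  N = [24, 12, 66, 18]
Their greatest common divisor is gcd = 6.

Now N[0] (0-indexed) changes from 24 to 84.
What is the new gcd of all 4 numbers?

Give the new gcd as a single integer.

Numbers: [24, 12, 66, 18], gcd = 6
Change: index 0, 24 -> 84
gcd of the OTHER numbers (without index 0): gcd([12, 66, 18]) = 6
New gcd = gcd(g_others, new_val) = gcd(6, 84) = 6

Answer: 6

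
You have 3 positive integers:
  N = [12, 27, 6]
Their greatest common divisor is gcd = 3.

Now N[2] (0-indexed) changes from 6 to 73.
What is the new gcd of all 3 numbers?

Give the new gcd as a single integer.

Numbers: [12, 27, 6], gcd = 3
Change: index 2, 6 -> 73
gcd of the OTHER numbers (without index 2): gcd([12, 27]) = 3
New gcd = gcd(g_others, new_val) = gcd(3, 73) = 1

Answer: 1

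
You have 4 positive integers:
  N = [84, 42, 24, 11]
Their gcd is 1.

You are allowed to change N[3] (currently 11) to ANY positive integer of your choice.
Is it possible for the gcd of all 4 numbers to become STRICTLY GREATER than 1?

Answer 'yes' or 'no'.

Answer: yes

Derivation:
Current gcd = 1
gcd of all OTHER numbers (without N[3]=11): gcd([84, 42, 24]) = 6
The new gcd after any change is gcd(6, new_value).
This can be at most 6.
Since 6 > old gcd 1, the gcd CAN increase (e.g., set N[3] = 6).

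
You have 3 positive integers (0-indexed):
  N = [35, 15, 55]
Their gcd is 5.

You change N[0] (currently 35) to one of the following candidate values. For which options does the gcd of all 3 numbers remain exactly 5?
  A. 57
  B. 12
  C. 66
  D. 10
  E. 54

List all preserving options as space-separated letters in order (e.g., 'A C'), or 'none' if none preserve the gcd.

Old gcd = 5; gcd of others (without N[0]) = 5
New gcd for candidate v: gcd(5, v). Preserves old gcd iff gcd(5, v) = 5.
  Option A: v=57, gcd(5,57)=1 -> changes
  Option B: v=12, gcd(5,12)=1 -> changes
  Option C: v=66, gcd(5,66)=1 -> changes
  Option D: v=10, gcd(5,10)=5 -> preserves
  Option E: v=54, gcd(5,54)=1 -> changes

Answer: D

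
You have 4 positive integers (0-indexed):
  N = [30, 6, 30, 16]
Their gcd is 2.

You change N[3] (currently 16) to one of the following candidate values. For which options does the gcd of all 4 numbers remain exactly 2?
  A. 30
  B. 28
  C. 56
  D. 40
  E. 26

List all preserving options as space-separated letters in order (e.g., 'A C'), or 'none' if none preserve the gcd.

Old gcd = 2; gcd of others (without N[3]) = 6
New gcd for candidate v: gcd(6, v). Preserves old gcd iff gcd(6, v) = 2.
  Option A: v=30, gcd(6,30)=6 -> changes
  Option B: v=28, gcd(6,28)=2 -> preserves
  Option C: v=56, gcd(6,56)=2 -> preserves
  Option D: v=40, gcd(6,40)=2 -> preserves
  Option E: v=26, gcd(6,26)=2 -> preserves

Answer: B C D E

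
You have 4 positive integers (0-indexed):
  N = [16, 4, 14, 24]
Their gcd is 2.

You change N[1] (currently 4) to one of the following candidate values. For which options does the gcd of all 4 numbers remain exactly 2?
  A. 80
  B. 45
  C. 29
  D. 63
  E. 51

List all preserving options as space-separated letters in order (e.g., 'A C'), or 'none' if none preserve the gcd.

Old gcd = 2; gcd of others (without N[1]) = 2
New gcd for candidate v: gcd(2, v). Preserves old gcd iff gcd(2, v) = 2.
  Option A: v=80, gcd(2,80)=2 -> preserves
  Option B: v=45, gcd(2,45)=1 -> changes
  Option C: v=29, gcd(2,29)=1 -> changes
  Option D: v=63, gcd(2,63)=1 -> changes
  Option E: v=51, gcd(2,51)=1 -> changes

Answer: A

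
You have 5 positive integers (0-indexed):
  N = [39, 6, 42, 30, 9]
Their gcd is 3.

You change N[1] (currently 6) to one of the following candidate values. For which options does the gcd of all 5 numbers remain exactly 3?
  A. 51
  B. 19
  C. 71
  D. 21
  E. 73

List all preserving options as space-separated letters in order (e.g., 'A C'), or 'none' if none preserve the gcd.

Answer: A D

Derivation:
Old gcd = 3; gcd of others (without N[1]) = 3
New gcd for candidate v: gcd(3, v). Preserves old gcd iff gcd(3, v) = 3.
  Option A: v=51, gcd(3,51)=3 -> preserves
  Option B: v=19, gcd(3,19)=1 -> changes
  Option C: v=71, gcd(3,71)=1 -> changes
  Option D: v=21, gcd(3,21)=3 -> preserves
  Option E: v=73, gcd(3,73)=1 -> changes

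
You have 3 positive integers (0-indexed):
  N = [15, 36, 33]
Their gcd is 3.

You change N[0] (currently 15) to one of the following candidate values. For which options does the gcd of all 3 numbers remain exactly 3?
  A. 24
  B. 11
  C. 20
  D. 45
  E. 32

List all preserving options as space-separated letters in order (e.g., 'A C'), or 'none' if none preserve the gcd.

Old gcd = 3; gcd of others (without N[0]) = 3
New gcd for candidate v: gcd(3, v). Preserves old gcd iff gcd(3, v) = 3.
  Option A: v=24, gcd(3,24)=3 -> preserves
  Option B: v=11, gcd(3,11)=1 -> changes
  Option C: v=20, gcd(3,20)=1 -> changes
  Option D: v=45, gcd(3,45)=3 -> preserves
  Option E: v=32, gcd(3,32)=1 -> changes

Answer: A D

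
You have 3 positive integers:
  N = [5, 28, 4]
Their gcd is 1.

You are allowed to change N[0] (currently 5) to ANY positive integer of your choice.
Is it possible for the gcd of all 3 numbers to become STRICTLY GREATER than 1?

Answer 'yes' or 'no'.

Current gcd = 1
gcd of all OTHER numbers (without N[0]=5): gcd([28, 4]) = 4
The new gcd after any change is gcd(4, new_value).
This can be at most 4.
Since 4 > old gcd 1, the gcd CAN increase (e.g., set N[0] = 4).

Answer: yes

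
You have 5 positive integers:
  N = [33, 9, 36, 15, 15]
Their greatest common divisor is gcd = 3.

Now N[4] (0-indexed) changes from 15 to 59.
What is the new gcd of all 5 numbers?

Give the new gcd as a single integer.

Answer: 1

Derivation:
Numbers: [33, 9, 36, 15, 15], gcd = 3
Change: index 4, 15 -> 59
gcd of the OTHER numbers (without index 4): gcd([33, 9, 36, 15]) = 3
New gcd = gcd(g_others, new_val) = gcd(3, 59) = 1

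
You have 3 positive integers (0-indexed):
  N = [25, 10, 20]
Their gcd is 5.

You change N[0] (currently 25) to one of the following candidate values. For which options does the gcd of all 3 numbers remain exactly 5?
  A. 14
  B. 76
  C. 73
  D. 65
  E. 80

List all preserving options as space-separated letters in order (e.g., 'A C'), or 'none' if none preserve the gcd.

Old gcd = 5; gcd of others (without N[0]) = 10
New gcd for candidate v: gcd(10, v). Preserves old gcd iff gcd(10, v) = 5.
  Option A: v=14, gcd(10,14)=2 -> changes
  Option B: v=76, gcd(10,76)=2 -> changes
  Option C: v=73, gcd(10,73)=1 -> changes
  Option D: v=65, gcd(10,65)=5 -> preserves
  Option E: v=80, gcd(10,80)=10 -> changes

Answer: D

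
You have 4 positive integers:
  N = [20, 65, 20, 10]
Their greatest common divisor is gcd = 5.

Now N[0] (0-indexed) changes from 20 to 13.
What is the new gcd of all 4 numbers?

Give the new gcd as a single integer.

Answer: 1

Derivation:
Numbers: [20, 65, 20, 10], gcd = 5
Change: index 0, 20 -> 13
gcd of the OTHER numbers (without index 0): gcd([65, 20, 10]) = 5
New gcd = gcd(g_others, new_val) = gcd(5, 13) = 1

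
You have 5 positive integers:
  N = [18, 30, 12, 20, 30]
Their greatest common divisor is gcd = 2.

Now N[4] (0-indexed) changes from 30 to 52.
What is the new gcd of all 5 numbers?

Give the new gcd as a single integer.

Numbers: [18, 30, 12, 20, 30], gcd = 2
Change: index 4, 30 -> 52
gcd of the OTHER numbers (without index 4): gcd([18, 30, 12, 20]) = 2
New gcd = gcd(g_others, new_val) = gcd(2, 52) = 2

Answer: 2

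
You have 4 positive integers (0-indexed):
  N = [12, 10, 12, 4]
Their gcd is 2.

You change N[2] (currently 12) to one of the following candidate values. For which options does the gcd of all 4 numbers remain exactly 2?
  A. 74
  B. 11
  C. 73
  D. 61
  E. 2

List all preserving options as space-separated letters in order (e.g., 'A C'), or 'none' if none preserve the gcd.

Answer: A E

Derivation:
Old gcd = 2; gcd of others (without N[2]) = 2
New gcd for candidate v: gcd(2, v). Preserves old gcd iff gcd(2, v) = 2.
  Option A: v=74, gcd(2,74)=2 -> preserves
  Option B: v=11, gcd(2,11)=1 -> changes
  Option C: v=73, gcd(2,73)=1 -> changes
  Option D: v=61, gcd(2,61)=1 -> changes
  Option E: v=2, gcd(2,2)=2 -> preserves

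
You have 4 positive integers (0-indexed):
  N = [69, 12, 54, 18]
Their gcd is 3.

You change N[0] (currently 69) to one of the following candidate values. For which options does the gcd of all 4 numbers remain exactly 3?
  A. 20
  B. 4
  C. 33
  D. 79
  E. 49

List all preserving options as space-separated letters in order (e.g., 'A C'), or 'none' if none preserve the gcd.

Old gcd = 3; gcd of others (without N[0]) = 6
New gcd for candidate v: gcd(6, v). Preserves old gcd iff gcd(6, v) = 3.
  Option A: v=20, gcd(6,20)=2 -> changes
  Option B: v=4, gcd(6,4)=2 -> changes
  Option C: v=33, gcd(6,33)=3 -> preserves
  Option D: v=79, gcd(6,79)=1 -> changes
  Option E: v=49, gcd(6,49)=1 -> changes

Answer: C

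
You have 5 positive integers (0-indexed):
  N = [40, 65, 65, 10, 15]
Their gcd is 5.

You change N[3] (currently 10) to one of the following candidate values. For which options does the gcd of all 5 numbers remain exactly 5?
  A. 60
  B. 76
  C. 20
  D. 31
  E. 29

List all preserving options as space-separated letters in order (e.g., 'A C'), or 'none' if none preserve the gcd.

Old gcd = 5; gcd of others (without N[3]) = 5
New gcd for candidate v: gcd(5, v). Preserves old gcd iff gcd(5, v) = 5.
  Option A: v=60, gcd(5,60)=5 -> preserves
  Option B: v=76, gcd(5,76)=1 -> changes
  Option C: v=20, gcd(5,20)=5 -> preserves
  Option D: v=31, gcd(5,31)=1 -> changes
  Option E: v=29, gcd(5,29)=1 -> changes

Answer: A C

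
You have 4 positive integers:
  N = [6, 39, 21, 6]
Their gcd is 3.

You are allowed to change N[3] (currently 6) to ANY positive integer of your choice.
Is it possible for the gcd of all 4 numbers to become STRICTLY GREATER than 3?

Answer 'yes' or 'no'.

Current gcd = 3
gcd of all OTHER numbers (without N[3]=6): gcd([6, 39, 21]) = 3
The new gcd after any change is gcd(3, new_value).
This can be at most 3.
Since 3 = old gcd 3, the gcd can only stay the same or decrease.

Answer: no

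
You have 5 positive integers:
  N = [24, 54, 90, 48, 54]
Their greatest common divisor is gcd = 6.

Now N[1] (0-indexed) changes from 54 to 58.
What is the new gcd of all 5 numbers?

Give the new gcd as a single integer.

Answer: 2

Derivation:
Numbers: [24, 54, 90, 48, 54], gcd = 6
Change: index 1, 54 -> 58
gcd of the OTHER numbers (without index 1): gcd([24, 90, 48, 54]) = 6
New gcd = gcd(g_others, new_val) = gcd(6, 58) = 2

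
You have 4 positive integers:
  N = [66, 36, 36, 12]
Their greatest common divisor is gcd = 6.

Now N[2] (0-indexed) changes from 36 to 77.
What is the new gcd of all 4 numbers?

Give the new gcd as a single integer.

Answer: 1

Derivation:
Numbers: [66, 36, 36, 12], gcd = 6
Change: index 2, 36 -> 77
gcd of the OTHER numbers (without index 2): gcd([66, 36, 12]) = 6
New gcd = gcd(g_others, new_val) = gcd(6, 77) = 1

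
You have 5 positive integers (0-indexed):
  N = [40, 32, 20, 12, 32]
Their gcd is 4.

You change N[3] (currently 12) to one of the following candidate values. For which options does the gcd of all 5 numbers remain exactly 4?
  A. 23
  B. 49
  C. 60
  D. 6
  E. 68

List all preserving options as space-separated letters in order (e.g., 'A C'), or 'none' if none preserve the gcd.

Old gcd = 4; gcd of others (without N[3]) = 4
New gcd for candidate v: gcd(4, v). Preserves old gcd iff gcd(4, v) = 4.
  Option A: v=23, gcd(4,23)=1 -> changes
  Option B: v=49, gcd(4,49)=1 -> changes
  Option C: v=60, gcd(4,60)=4 -> preserves
  Option D: v=6, gcd(4,6)=2 -> changes
  Option E: v=68, gcd(4,68)=4 -> preserves

Answer: C E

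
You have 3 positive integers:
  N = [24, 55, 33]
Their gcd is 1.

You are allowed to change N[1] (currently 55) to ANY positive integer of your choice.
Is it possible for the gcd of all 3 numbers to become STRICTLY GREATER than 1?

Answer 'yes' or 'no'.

Answer: yes

Derivation:
Current gcd = 1
gcd of all OTHER numbers (without N[1]=55): gcd([24, 33]) = 3
The new gcd after any change is gcd(3, new_value).
This can be at most 3.
Since 3 > old gcd 1, the gcd CAN increase (e.g., set N[1] = 3).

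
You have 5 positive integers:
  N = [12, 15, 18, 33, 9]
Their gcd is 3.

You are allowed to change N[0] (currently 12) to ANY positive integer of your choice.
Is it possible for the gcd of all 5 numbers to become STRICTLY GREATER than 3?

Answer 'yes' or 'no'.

Answer: no

Derivation:
Current gcd = 3
gcd of all OTHER numbers (without N[0]=12): gcd([15, 18, 33, 9]) = 3
The new gcd after any change is gcd(3, new_value).
This can be at most 3.
Since 3 = old gcd 3, the gcd can only stay the same or decrease.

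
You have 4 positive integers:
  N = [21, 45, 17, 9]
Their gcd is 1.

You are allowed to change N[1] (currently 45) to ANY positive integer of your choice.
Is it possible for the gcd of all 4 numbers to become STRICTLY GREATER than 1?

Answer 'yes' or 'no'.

Answer: no

Derivation:
Current gcd = 1
gcd of all OTHER numbers (without N[1]=45): gcd([21, 17, 9]) = 1
The new gcd after any change is gcd(1, new_value).
This can be at most 1.
Since 1 = old gcd 1, the gcd can only stay the same or decrease.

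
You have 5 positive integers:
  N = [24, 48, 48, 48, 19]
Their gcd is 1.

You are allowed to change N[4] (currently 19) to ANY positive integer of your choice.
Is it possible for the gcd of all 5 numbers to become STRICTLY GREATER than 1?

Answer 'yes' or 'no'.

Answer: yes

Derivation:
Current gcd = 1
gcd of all OTHER numbers (without N[4]=19): gcd([24, 48, 48, 48]) = 24
The new gcd after any change is gcd(24, new_value).
This can be at most 24.
Since 24 > old gcd 1, the gcd CAN increase (e.g., set N[4] = 24).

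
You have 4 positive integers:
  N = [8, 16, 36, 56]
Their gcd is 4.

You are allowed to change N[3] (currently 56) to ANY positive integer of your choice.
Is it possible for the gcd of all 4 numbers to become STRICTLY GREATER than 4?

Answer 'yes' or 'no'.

Answer: no

Derivation:
Current gcd = 4
gcd of all OTHER numbers (without N[3]=56): gcd([8, 16, 36]) = 4
The new gcd after any change is gcd(4, new_value).
This can be at most 4.
Since 4 = old gcd 4, the gcd can only stay the same or decrease.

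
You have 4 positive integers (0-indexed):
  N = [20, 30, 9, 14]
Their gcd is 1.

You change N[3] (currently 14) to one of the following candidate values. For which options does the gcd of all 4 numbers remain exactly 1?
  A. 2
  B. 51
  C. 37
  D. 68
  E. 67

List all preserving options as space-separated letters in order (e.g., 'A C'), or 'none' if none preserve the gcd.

Old gcd = 1; gcd of others (without N[3]) = 1
New gcd for candidate v: gcd(1, v). Preserves old gcd iff gcd(1, v) = 1.
  Option A: v=2, gcd(1,2)=1 -> preserves
  Option B: v=51, gcd(1,51)=1 -> preserves
  Option C: v=37, gcd(1,37)=1 -> preserves
  Option D: v=68, gcd(1,68)=1 -> preserves
  Option E: v=67, gcd(1,67)=1 -> preserves

Answer: A B C D E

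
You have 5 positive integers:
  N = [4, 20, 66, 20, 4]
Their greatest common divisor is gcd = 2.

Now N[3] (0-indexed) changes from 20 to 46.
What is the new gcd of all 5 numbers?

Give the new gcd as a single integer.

Answer: 2

Derivation:
Numbers: [4, 20, 66, 20, 4], gcd = 2
Change: index 3, 20 -> 46
gcd of the OTHER numbers (without index 3): gcd([4, 20, 66, 4]) = 2
New gcd = gcd(g_others, new_val) = gcd(2, 46) = 2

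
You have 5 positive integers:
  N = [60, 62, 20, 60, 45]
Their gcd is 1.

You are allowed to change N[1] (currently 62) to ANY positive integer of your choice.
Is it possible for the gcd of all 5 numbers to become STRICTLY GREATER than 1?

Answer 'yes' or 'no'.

Answer: yes

Derivation:
Current gcd = 1
gcd of all OTHER numbers (without N[1]=62): gcd([60, 20, 60, 45]) = 5
The new gcd after any change is gcd(5, new_value).
This can be at most 5.
Since 5 > old gcd 1, the gcd CAN increase (e.g., set N[1] = 5).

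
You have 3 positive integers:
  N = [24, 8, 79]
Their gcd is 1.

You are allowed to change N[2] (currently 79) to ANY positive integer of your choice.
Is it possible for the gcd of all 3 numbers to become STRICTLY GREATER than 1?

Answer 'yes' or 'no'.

Answer: yes

Derivation:
Current gcd = 1
gcd of all OTHER numbers (without N[2]=79): gcd([24, 8]) = 8
The new gcd after any change is gcd(8, new_value).
This can be at most 8.
Since 8 > old gcd 1, the gcd CAN increase (e.g., set N[2] = 8).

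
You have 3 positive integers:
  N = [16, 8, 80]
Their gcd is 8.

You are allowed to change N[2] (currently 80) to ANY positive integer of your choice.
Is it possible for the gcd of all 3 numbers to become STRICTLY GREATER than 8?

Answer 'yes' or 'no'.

Current gcd = 8
gcd of all OTHER numbers (without N[2]=80): gcd([16, 8]) = 8
The new gcd after any change is gcd(8, new_value).
This can be at most 8.
Since 8 = old gcd 8, the gcd can only stay the same or decrease.

Answer: no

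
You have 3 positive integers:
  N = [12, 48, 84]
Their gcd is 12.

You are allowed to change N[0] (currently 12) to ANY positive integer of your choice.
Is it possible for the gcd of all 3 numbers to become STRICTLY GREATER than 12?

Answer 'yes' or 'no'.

Answer: no

Derivation:
Current gcd = 12
gcd of all OTHER numbers (without N[0]=12): gcd([48, 84]) = 12
The new gcd after any change is gcd(12, new_value).
This can be at most 12.
Since 12 = old gcd 12, the gcd can only stay the same or decrease.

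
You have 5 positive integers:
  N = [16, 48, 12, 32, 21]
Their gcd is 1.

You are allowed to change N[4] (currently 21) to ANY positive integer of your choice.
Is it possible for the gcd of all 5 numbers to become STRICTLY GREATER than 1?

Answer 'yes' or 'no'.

Current gcd = 1
gcd of all OTHER numbers (without N[4]=21): gcd([16, 48, 12, 32]) = 4
The new gcd after any change is gcd(4, new_value).
This can be at most 4.
Since 4 > old gcd 1, the gcd CAN increase (e.g., set N[4] = 4).

Answer: yes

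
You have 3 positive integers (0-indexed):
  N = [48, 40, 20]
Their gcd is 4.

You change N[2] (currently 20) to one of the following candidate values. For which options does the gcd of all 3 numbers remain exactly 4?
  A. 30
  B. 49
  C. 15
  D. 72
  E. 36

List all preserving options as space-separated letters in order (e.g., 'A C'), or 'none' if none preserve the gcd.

Answer: E

Derivation:
Old gcd = 4; gcd of others (without N[2]) = 8
New gcd for candidate v: gcd(8, v). Preserves old gcd iff gcd(8, v) = 4.
  Option A: v=30, gcd(8,30)=2 -> changes
  Option B: v=49, gcd(8,49)=1 -> changes
  Option C: v=15, gcd(8,15)=1 -> changes
  Option D: v=72, gcd(8,72)=8 -> changes
  Option E: v=36, gcd(8,36)=4 -> preserves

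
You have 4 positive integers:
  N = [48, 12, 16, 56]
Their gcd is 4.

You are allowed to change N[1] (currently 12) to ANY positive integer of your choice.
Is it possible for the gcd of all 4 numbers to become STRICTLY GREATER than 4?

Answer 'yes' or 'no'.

Current gcd = 4
gcd of all OTHER numbers (without N[1]=12): gcd([48, 16, 56]) = 8
The new gcd after any change is gcd(8, new_value).
This can be at most 8.
Since 8 > old gcd 4, the gcd CAN increase (e.g., set N[1] = 8).

Answer: yes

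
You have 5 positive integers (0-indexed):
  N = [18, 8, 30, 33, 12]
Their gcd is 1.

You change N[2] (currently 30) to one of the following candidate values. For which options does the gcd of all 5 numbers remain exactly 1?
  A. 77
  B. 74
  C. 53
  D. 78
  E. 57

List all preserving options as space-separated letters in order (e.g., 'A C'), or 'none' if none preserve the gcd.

Old gcd = 1; gcd of others (without N[2]) = 1
New gcd for candidate v: gcd(1, v). Preserves old gcd iff gcd(1, v) = 1.
  Option A: v=77, gcd(1,77)=1 -> preserves
  Option B: v=74, gcd(1,74)=1 -> preserves
  Option C: v=53, gcd(1,53)=1 -> preserves
  Option D: v=78, gcd(1,78)=1 -> preserves
  Option E: v=57, gcd(1,57)=1 -> preserves

Answer: A B C D E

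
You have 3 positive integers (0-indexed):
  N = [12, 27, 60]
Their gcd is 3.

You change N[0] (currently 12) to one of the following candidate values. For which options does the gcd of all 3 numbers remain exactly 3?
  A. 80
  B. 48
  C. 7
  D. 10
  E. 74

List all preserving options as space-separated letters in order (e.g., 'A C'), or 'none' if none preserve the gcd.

Answer: B

Derivation:
Old gcd = 3; gcd of others (without N[0]) = 3
New gcd for candidate v: gcd(3, v). Preserves old gcd iff gcd(3, v) = 3.
  Option A: v=80, gcd(3,80)=1 -> changes
  Option B: v=48, gcd(3,48)=3 -> preserves
  Option C: v=7, gcd(3,7)=1 -> changes
  Option D: v=10, gcd(3,10)=1 -> changes
  Option E: v=74, gcd(3,74)=1 -> changes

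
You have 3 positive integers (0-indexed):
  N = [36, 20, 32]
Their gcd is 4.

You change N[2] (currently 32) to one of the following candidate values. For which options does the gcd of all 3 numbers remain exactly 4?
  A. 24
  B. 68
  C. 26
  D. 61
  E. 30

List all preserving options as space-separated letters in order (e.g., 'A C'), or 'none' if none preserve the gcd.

Old gcd = 4; gcd of others (without N[2]) = 4
New gcd for candidate v: gcd(4, v). Preserves old gcd iff gcd(4, v) = 4.
  Option A: v=24, gcd(4,24)=4 -> preserves
  Option B: v=68, gcd(4,68)=4 -> preserves
  Option C: v=26, gcd(4,26)=2 -> changes
  Option D: v=61, gcd(4,61)=1 -> changes
  Option E: v=30, gcd(4,30)=2 -> changes

Answer: A B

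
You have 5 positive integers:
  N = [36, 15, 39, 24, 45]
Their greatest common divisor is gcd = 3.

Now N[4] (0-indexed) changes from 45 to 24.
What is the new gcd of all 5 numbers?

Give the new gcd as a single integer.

Answer: 3

Derivation:
Numbers: [36, 15, 39, 24, 45], gcd = 3
Change: index 4, 45 -> 24
gcd of the OTHER numbers (without index 4): gcd([36, 15, 39, 24]) = 3
New gcd = gcd(g_others, new_val) = gcd(3, 24) = 3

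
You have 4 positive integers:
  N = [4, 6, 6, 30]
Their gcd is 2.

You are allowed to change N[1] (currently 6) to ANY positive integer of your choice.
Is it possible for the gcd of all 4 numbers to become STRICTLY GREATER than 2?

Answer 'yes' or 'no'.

Current gcd = 2
gcd of all OTHER numbers (without N[1]=6): gcd([4, 6, 30]) = 2
The new gcd after any change is gcd(2, new_value).
This can be at most 2.
Since 2 = old gcd 2, the gcd can only stay the same or decrease.

Answer: no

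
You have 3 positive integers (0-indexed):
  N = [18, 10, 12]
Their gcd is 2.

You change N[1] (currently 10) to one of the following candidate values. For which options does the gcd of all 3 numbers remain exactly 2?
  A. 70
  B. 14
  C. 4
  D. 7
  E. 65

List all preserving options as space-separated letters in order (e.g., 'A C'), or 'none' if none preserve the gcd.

Answer: A B C

Derivation:
Old gcd = 2; gcd of others (without N[1]) = 6
New gcd for candidate v: gcd(6, v). Preserves old gcd iff gcd(6, v) = 2.
  Option A: v=70, gcd(6,70)=2 -> preserves
  Option B: v=14, gcd(6,14)=2 -> preserves
  Option C: v=4, gcd(6,4)=2 -> preserves
  Option D: v=7, gcd(6,7)=1 -> changes
  Option E: v=65, gcd(6,65)=1 -> changes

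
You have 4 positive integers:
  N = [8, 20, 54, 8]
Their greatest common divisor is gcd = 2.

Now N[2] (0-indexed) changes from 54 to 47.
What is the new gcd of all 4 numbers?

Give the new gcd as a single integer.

Answer: 1

Derivation:
Numbers: [8, 20, 54, 8], gcd = 2
Change: index 2, 54 -> 47
gcd of the OTHER numbers (without index 2): gcd([8, 20, 8]) = 4
New gcd = gcd(g_others, new_val) = gcd(4, 47) = 1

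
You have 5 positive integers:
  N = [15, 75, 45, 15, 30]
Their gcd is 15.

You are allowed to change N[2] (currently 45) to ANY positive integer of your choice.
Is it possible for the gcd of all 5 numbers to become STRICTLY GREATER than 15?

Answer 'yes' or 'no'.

Answer: no

Derivation:
Current gcd = 15
gcd of all OTHER numbers (without N[2]=45): gcd([15, 75, 15, 30]) = 15
The new gcd after any change is gcd(15, new_value).
This can be at most 15.
Since 15 = old gcd 15, the gcd can only stay the same or decrease.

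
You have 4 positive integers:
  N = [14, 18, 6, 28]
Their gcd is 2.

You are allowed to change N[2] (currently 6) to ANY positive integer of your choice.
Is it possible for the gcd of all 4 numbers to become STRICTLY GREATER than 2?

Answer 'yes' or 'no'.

Current gcd = 2
gcd of all OTHER numbers (without N[2]=6): gcd([14, 18, 28]) = 2
The new gcd after any change is gcd(2, new_value).
This can be at most 2.
Since 2 = old gcd 2, the gcd can only stay the same or decrease.

Answer: no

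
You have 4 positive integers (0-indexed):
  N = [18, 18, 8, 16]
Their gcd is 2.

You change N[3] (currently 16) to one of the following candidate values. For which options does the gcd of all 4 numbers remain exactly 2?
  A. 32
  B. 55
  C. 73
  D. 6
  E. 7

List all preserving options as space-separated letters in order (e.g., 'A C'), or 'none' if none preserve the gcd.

Answer: A D

Derivation:
Old gcd = 2; gcd of others (without N[3]) = 2
New gcd for candidate v: gcd(2, v). Preserves old gcd iff gcd(2, v) = 2.
  Option A: v=32, gcd(2,32)=2 -> preserves
  Option B: v=55, gcd(2,55)=1 -> changes
  Option C: v=73, gcd(2,73)=1 -> changes
  Option D: v=6, gcd(2,6)=2 -> preserves
  Option E: v=7, gcd(2,7)=1 -> changes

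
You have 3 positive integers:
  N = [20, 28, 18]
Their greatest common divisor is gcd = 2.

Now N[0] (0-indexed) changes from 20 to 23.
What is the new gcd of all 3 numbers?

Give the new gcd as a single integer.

Answer: 1

Derivation:
Numbers: [20, 28, 18], gcd = 2
Change: index 0, 20 -> 23
gcd of the OTHER numbers (without index 0): gcd([28, 18]) = 2
New gcd = gcd(g_others, new_val) = gcd(2, 23) = 1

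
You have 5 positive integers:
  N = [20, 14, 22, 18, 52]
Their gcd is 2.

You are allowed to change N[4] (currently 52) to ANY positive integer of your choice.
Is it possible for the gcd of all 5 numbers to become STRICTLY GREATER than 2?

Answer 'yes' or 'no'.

Current gcd = 2
gcd of all OTHER numbers (without N[4]=52): gcd([20, 14, 22, 18]) = 2
The new gcd after any change is gcd(2, new_value).
This can be at most 2.
Since 2 = old gcd 2, the gcd can only stay the same or decrease.

Answer: no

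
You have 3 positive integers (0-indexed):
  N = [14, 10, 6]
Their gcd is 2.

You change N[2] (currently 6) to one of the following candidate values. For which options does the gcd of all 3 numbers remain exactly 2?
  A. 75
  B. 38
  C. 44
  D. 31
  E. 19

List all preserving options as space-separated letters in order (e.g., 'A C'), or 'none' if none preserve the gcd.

Old gcd = 2; gcd of others (without N[2]) = 2
New gcd for candidate v: gcd(2, v). Preserves old gcd iff gcd(2, v) = 2.
  Option A: v=75, gcd(2,75)=1 -> changes
  Option B: v=38, gcd(2,38)=2 -> preserves
  Option C: v=44, gcd(2,44)=2 -> preserves
  Option D: v=31, gcd(2,31)=1 -> changes
  Option E: v=19, gcd(2,19)=1 -> changes

Answer: B C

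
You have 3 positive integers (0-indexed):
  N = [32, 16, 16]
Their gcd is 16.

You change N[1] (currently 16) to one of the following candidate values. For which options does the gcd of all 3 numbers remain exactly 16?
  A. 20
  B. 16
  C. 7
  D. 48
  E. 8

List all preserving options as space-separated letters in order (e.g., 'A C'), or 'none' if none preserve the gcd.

Answer: B D

Derivation:
Old gcd = 16; gcd of others (without N[1]) = 16
New gcd for candidate v: gcd(16, v). Preserves old gcd iff gcd(16, v) = 16.
  Option A: v=20, gcd(16,20)=4 -> changes
  Option B: v=16, gcd(16,16)=16 -> preserves
  Option C: v=7, gcd(16,7)=1 -> changes
  Option D: v=48, gcd(16,48)=16 -> preserves
  Option E: v=8, gcd(16,8)=8 -> changes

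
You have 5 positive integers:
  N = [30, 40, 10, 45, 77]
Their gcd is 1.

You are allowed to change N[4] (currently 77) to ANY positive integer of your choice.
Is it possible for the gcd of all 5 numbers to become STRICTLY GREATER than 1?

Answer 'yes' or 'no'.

Current gcd = 1
gcd of all OTHER numbers (without N[4]=77): gcd([30, 40, 10, 45]) = 5
The new gcd after any change is gcd(5, new_value).
This can be at most 5.
Since 5 > old gcd 1, the gcd CAN increase (e.g., set N[4] = 5).

Answer: yes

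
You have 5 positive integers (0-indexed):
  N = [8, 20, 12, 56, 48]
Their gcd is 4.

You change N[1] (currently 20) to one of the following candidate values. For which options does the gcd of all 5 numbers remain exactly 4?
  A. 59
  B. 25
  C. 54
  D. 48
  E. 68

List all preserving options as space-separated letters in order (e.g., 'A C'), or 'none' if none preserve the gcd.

Answer: D E

Derivation:
Old gcd = 4; gcd of others (without N[1]) = 4
New gcd for candidate v: gcd(4, v). Preserves old gcd iff gcd(4, v) = 4.
  Option A: v=59, gcd(4,59)=1 -> changes
  Option B: v=25, gcd(4,25)=1 -> changes
  Option C: v=54, gcd(4,54)=2 -> changes
  Option D: v=48, gcd(4,48)=4 -> preserves
  Option E: v=68, gcd(4,68)=4 -> preserves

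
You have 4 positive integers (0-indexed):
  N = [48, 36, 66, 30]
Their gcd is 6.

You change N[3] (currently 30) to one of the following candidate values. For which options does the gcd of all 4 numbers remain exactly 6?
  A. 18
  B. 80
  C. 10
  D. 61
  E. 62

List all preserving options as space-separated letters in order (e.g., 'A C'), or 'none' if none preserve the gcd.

Old gcd = 6; gcd of others (without N[3]) = 6
New gcd for candidate v: gcd(6, v). Preserves old gcd iff gcd(6, v) = 6.
  Option A: v=18, gcd(6,18)=6 -> preserves
  Option B: v=80, gcd(6,80)=2 -> changes
  Option C: v=10, gcd(6,10)=2 -> changes
  Option D: v=61, gcd(6,61)=1 -> changes
  Option E: v=62, gcd(6,62)=2 -> changes

Answer: A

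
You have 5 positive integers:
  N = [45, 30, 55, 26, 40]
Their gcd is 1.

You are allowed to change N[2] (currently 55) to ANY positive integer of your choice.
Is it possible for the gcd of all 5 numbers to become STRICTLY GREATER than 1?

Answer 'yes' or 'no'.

Answer: no

Derivation:
Current gcd = 1
gcd of all OTHER numbers (without N[2]=55): gcd([45, 30, 26, 40]) = 1
The new gcd after any change is gcd(1, new_value).
This can be at most 1.
Since 1 = old gcd 1, the gcd can only stay the same or decrease.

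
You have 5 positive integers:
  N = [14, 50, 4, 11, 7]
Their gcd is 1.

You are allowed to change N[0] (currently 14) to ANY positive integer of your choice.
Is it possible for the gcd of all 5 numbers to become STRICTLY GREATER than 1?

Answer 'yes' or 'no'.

Answer: no

Derivation:
Current gcd = 1
gcd of all OTHER numbers (without N[0]=14): gcd([50, 4, 11, 7]) = 1
The new gcd after any change is gcd(1, new_value).
This can be at most 1.
Since 1 = old gcd 1, the gcd can only stay the same or decrease.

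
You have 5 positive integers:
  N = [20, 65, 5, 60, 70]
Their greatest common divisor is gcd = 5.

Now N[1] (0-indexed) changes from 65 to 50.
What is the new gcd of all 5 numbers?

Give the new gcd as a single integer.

Numbers: [20, 65, 5, 60, 70], gcd = 5
Change: index 1, 65 -> 50
gcd of the OTHER numbers (without index 1): gcd([20, 5, 60, 70]) = 5
New gcd = gcd(g_others, new_val) = gcd(5, 50) = 5

Answer: 5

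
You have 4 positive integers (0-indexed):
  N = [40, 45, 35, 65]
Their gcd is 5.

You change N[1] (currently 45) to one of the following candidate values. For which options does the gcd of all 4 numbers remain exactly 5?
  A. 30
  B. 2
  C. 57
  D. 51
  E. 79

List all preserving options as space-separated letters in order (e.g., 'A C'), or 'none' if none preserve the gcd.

Answer: A

Derivation:
Old gcd = 5; gcd of others (without N[1]) = 5
New gcd for candidate v: gcd(5, v). Preserves old gcd iff gcd(5, v) = 5.
  Option A: v=30, gcd(5,30)=5 -> preserves
  Option B: v=2, gcd(5,2)=1 -> changes
  Option C: v=57, gcd(5,57)=1 -> changes
  Option D: v=51, gcd(5,51)=1 -> changes
  Option E: v=79, gcd(5,79)=1 -> changes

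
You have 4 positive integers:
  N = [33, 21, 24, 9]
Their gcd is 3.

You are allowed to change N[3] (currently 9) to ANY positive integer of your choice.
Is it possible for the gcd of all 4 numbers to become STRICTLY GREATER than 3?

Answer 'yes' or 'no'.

Answer: no

Derivation:
Current gcd = 3
gcd of all OTHER numbers (without N[3]=9): gcd([33, 21, 24]) = 3
The new gcd after any change is gcd(3, new_value).
This can be at most 3.
Since 3 = old gcd 3, the gcd can only stay the same or decrease.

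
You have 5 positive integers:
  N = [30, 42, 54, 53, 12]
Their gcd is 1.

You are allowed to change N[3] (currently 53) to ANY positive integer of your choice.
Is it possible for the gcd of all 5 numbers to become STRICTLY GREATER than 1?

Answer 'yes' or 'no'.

Answer: yes

Derivation:
Current gcd = 1
gcd of all OTHER numbers (without N[3]=53): gcd([30, 42, 54, 12]) = 6
The new gcd after any change is gcd(6, new_value).
This can be at most 6.
Since 6 > old gcd 1, the gcd CAN increase (e.g., set N[3] = 6).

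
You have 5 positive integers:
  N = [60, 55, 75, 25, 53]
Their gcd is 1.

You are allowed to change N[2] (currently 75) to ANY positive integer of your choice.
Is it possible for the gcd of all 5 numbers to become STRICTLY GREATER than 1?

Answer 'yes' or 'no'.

Answer: no

Derivation:
Current gcd = 1
gcd of all OTHER numbers (without N[2]=75): gcd([60, 55, 25, 53]) = 1
The new gcd after any change is gcd(1, new_value).
This can be at most 1.
Since 1 = old gcd 1, the gcd can only stay the same or decrease.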